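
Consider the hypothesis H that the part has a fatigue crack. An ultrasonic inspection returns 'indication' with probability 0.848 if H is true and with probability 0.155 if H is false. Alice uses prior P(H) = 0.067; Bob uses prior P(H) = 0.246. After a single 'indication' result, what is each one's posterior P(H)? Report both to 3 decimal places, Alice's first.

P('+'|H) = 0.848, P('+'|¬H) = 0.155.
Alice: numerator 0.848·0.067 = 0.056816; evidence = 0.056816+0.155·0.933 = 0.20143; posterior = 0.282.
Bob: numerator 0.848·0.246 = 0.20861; evidence = 0.20861+0.155·0.754 = 0.32548; posterior = 0.641.

Alice: 0.282; Bob: 0.641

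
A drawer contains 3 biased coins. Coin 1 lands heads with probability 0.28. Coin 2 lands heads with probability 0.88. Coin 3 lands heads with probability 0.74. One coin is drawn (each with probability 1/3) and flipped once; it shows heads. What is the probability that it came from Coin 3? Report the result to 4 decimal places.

P(heads|C1) = 0.28; P(heads|C2) = 0.88; P(heads|C3) = 0.74.
Prior × likelihood for each source: 0.333333·0.28=0.09333, 0.333333·0.88=0.2933, 0.333333·0.74=0.2467. Summing gives P(heads) = 0.63333.
P(Coin 3 | heads) = 0.2467 / 0.63333 = 0.3895.

Posterior probability ≈ 0.3895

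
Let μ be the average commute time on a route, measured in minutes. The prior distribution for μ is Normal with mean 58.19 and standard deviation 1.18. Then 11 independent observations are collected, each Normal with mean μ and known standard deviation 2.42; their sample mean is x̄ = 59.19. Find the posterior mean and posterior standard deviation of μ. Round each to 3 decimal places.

Posterior mean ≈ 58.913; posterior SD ≈ 0.621

Prior precision 1/τ₀² = 1/1.18² = 0.718184; data precision n/σ² = 11/2.42² = 1.87829.
Posterior precision = 0.718184 + 1.87829 = 2.59647, giving posterior SD = 1/√2.59647 = 0.621.
Posterior mean = (0.718184·58.19 + 1.87829·59.19) / 2.59647 = 58.913.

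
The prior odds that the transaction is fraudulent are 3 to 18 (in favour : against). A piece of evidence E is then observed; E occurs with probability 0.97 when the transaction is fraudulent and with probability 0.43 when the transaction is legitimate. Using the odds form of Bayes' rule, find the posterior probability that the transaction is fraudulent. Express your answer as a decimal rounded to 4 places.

Posterior probability ≈ 0.2732

Prior odds = 3/18 = 0.16667.
Likelihood ratio for E = 0.97/0.43 = 2.2558.
Posterior odds = prior odds × LR = 0.37597.
Posterior probability = odds/(1+odds) = 0.37597/1.3760 = 0.2732.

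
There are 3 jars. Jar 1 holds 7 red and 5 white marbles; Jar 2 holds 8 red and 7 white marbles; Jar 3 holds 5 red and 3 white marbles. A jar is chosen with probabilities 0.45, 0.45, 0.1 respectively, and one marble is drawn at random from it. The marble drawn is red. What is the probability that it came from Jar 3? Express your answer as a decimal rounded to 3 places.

P(red|Jar 1) = 0.5833; P(red|Jar 2) = 0.5333; P(red|Jar 3) = 0.625.
Prior × likelihood for each source: 0.45·0.5833=0.2625, 0.45·0.5333=0.2400, 0.1·0.625=0.06250. Summing gives P(red) = 0.56500.
P(Jar 3 | red) = 0.06250 / 0.56500 = 0.111.

Posterior probability ≈ 0.111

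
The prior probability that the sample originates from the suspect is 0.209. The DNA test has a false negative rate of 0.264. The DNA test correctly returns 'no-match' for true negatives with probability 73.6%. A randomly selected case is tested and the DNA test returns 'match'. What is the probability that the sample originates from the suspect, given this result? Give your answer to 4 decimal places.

Let H be the event that the sample originates from the suspect. P(H) = 0.209, so P(¬H) = 0.791. With E the 'match' result, P(E|H) = 0.736 and P(E|¬H) = 0.264.
P(E) = 0.736·0.209 + 0.264·0.791 = 0.15382 + 0.20882 = 0.36265.
By Bayes' theorem, P(H|E) = 0.15382 / 0.36265 = 0.4242.

P(H | E) ≈ 0.4242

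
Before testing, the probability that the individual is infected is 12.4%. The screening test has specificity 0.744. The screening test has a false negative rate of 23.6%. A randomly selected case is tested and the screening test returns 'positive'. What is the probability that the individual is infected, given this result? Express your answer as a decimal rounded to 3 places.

Write H for 'the individual is infected'. Prior odds H:¬H = 0.124/0.876 = 0.14155. For the 'positive' outcome, the likelihood ratio is 0.764/0.256 = 2.9844.
Posterior odds = 0.14155 × 2.9844 = 0.42245, so P(H|E) = 0.42245/(1+0.42245) = 0.297.

P(H | E) ≈ 0.297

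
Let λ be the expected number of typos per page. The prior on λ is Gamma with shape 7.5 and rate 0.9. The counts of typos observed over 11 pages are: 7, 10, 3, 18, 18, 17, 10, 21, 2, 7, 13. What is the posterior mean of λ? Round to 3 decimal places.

Total count ∑xᵢ = 126 over n = 11 pages.
Gamma is conjugate to the Poisson likelihood: posterior is Gamma(shape = 7.5+126 = 133.5, rate = 0.9+11 = 11.9).
Posterior mean = shape/rate = 133.5/11.9 = 11.218.

Posterior mean ≈ 11.218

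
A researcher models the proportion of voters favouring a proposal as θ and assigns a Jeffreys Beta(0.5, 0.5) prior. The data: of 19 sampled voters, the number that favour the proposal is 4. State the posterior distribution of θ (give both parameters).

Observing 4 successes and 15 failures updates Beta(0.5, 0.5) by adding the success and failure counts to the two shape parameters: α = 0.5+4 = 4.5, β = 0.5+15 = 15.5.

Posterior: Beta(4.5, 15.5)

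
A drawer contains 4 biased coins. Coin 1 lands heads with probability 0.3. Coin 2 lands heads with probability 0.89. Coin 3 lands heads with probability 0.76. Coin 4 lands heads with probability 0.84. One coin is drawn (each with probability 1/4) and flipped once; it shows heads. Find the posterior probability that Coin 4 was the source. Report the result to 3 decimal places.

Posterior probability ≈ 0.301

P(heads|C1) = 0.3; P(heads|C2) = 0.89; P(heads|C3) = 0.76; P(heads|C4) = 0.84.
Prior × likelihood for each source: 0.25·0.3=0.07500, 0.25·0.89=0.2225, 0.25·0.76=0.1900, 0.25·0.84=0.2100. Summing gives P(heads) = 0.69750.
P(Coin 4 | heads) = 0.2100 / 0.69750 = 0.301.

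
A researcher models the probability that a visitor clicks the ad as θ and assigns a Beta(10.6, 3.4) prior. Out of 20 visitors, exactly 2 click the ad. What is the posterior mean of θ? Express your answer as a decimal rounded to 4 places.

Observing 2 successes and 18 failures updates Beta(10.6, 3.4) by adding the success and failure counts to the two shape parameters: α = 10.6+2 = 12.6, β = 3.4+18 = 21.4.
E[θ | data] = 12.6/(12.6+21.4) = 0.3706.

Posterior mean ≈ 0.3706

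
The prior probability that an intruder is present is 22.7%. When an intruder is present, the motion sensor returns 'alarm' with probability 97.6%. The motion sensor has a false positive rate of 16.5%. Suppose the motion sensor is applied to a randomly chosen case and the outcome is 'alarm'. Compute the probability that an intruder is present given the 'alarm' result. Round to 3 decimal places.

Write H for 'an intruder is present'. Prior odds H:¬H = 0.227/0.773 = 0.29366. For the 'alarm' outcome, the likelihood ratio is 0.976/0.165 = 5.9152.
Posterior odds = 0.29366 × 5.9152 = 1.7370, so P(H|E) = 1.7370/(1+1.7370) = 0.635.

P(H | E) ≈ 0.635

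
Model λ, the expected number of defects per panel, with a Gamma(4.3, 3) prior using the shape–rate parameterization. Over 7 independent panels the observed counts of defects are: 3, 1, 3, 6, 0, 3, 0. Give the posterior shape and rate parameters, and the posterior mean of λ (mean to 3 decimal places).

Total count ∑xᵢ = 16 over n = 7 panels.
Gamma is conjugate to the Poisson likelihood: posterior is Gamma(shape = 4.3+16 = 20.3, rate = 3+7 = 10).
Posterior mean = shape/rate = 20.3/10 = 2.030.

Posterior: Gamma(shape=20.3, rate=10); mean ≈ 2.030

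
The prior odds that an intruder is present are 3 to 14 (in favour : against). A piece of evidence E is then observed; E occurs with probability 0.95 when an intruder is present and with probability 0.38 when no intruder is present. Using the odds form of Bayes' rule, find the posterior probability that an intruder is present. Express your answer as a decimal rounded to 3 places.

Prior odds = 3/14 = 0.21429.
Likelihood ratio for E = 0.95/0.38 = 2.5000.
Posterior odds = prior odds × LR = 0.53571.
Posterior probability = odds/(1+odds) = 0.53571/1.5357 = 0.349.

Posterior probability ≈ 0.349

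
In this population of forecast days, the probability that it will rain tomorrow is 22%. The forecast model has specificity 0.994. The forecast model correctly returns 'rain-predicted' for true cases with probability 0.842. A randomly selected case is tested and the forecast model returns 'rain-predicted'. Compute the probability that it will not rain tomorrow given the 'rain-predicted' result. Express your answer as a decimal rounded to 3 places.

Let H be the event that it will rain tomorrow. P(H) = 0.22, so P(¬H) = 0.78. With E the 'rain-predicted' result, P(E|H) = 0.842 and P(E|¬H) = 0.006.
P(E) = 0.842·0.22 + 0.006·0.78 = 0.18524 + 0.0046800 = 0.18992.
By Bayes' theorem, P(H|E) = 0.18524 / 0.18992 = 0.975. Hence P(¬H|E) = 1 − 0.975 = 0.025.

P(¬H | E) ≈ 0.025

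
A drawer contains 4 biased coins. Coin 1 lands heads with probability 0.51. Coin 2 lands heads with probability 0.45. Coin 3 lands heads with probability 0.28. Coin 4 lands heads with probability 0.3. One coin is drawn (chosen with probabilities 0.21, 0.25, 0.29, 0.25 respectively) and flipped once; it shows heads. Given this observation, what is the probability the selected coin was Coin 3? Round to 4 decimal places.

P(heads|C1) = 0.51; P(heads|C2) = 0.45; P(heads|C3) = 0.28; P(heads|C4) = 0.3.
Prior × likelihood for each source: 0.21·0.51=0.1071, 0.25·0.45=0.1125, 0.29·0.28=0.08120, 0.25·0.3=0.07500. Summing gives P(heads) = 0.37580.
P(Coin 3 | heads) = 0.08120 / 0.37580 = 0.2161.

Posterior probability ≈ 0.2161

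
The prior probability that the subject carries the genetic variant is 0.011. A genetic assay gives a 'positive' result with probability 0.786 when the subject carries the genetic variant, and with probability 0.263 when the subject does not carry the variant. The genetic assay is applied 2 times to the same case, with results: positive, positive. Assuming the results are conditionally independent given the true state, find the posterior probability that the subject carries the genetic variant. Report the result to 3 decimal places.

Let H be the event that the subject carries the genetic variant; start with P(H) = 0.011. P('positive'|H) = 0.786, P('positive'|¬H) = 0.263.
Update on result 1 ('positive'): P(H) ← 0.786·0.0110 / (0.786·0.0110 + 0.263·0.9890) = 0.0086460/0.26875 = 0.0322.
Update on result 2 ('positive'): P(H) ← 0.786·0.0322 / (0.786·0.0322 + 0.263·0.9678) = 0.025286/0.27983 = 0.0904.

Posterior P(H) ≈ 0.090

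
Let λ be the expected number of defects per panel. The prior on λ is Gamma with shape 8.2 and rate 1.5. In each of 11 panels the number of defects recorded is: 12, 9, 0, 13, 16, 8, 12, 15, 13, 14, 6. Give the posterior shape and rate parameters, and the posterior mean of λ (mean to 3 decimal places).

Posterior: Gamma(shape=126.2, rate=12.5); mean ≈ 10.096

Total count ∑xᵢ = 118 over n = 11 panels.
Gamma is conjugate to the Poisson likelihood: posterior is Gamma(shape = 8.2+118 = 126.2, rate = 1.5+11 = 12.5).
E[λ | data] = 126.2/12.5 = 10.096.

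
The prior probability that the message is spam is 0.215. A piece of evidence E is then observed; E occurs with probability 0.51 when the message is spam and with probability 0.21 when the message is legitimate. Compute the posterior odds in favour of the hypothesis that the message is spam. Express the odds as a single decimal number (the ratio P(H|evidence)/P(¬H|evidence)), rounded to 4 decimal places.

Posterior odds ≈ 0.6652

Prior odds = 0.215/(1−0.215) = 0.27389. In log-odds, ln(0.27389) = -1.2950.
Add log likelihood ratio: ln(2.4286) = 0.88730.
Posterior log-odds = -0.40774, so posterior odds = exp(-0.40774) = 0.66515.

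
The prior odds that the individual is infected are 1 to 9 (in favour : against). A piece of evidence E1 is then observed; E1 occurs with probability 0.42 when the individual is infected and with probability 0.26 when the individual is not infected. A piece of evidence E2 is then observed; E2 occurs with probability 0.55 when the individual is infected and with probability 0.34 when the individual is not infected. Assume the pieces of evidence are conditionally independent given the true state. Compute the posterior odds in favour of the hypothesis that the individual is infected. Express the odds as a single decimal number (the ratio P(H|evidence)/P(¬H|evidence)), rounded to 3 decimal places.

Posterior odds ≈ 0.290

Prior odds = 1/9 = 0.11111. In log-odds, ln(0.11111) = -2.1972.
Add log likelihood ratios: ln(1.6154) + ln(1.6176) = 0.96055.
Posterior log-odds = -1.2367, so posterior odds = exp(-1.2367) = 0.29035.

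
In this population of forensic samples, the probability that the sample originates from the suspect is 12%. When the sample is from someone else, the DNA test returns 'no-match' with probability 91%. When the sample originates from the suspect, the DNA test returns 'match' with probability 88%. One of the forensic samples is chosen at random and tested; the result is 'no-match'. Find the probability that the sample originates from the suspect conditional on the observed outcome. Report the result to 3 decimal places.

P(H | E) ≈ 0.018

Let H be the event that the sample originates from the suspect. P(H) = 0.12, so P(¬H) = 0.88. With E the 'no-match' result, P(E|H) = 0.12 and P(E|¬H) = 0.91.
P(E) = 0.12·0.12 + 0.91·0.88 = 0.014400 + 0.80080 = 0.81520.
By Bayes' theorem, P(H|E) = 0.014400 / 0.81520 = 0.018.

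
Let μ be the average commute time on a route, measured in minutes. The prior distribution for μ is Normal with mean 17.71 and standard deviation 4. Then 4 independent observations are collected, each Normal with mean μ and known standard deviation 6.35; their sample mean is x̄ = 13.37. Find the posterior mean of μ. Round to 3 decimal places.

Posterior mean ≈ 15.047

Prior precision 1/τ₀² = 1/4² = 0.0625000; data precision n/σ² = 4/6.35² = 0.0992002.
Posterior precision = 0.0625000 + 0.0992002 = 0.161700.
Posterior mean = (0.0625000·17.71 + 0.0992002·13.37) / 0.161700 = 15.047.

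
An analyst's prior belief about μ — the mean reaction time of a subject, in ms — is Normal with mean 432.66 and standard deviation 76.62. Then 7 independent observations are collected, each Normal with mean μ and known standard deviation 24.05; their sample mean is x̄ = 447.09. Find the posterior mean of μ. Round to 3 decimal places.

Prior precision 1/τ₀² = 1/76.62² = 0.00017034; data precision n/σ² = 7/24.05² = 0.0121023.
Posterior precision = 0.00017034 + 0.0121023 = 0.0122726.
Posterior mean = (0.00017034·432.66 + 0.0121023·447.09) / 0.0122726 = 446.890.

Posterior mean ≈ 446.890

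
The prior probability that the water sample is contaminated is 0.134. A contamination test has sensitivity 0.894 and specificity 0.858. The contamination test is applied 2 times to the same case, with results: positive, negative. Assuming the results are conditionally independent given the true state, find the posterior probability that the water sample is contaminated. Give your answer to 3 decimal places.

Let H be the event that the water sample is contaminated; start with P(H) = 0.134. P('positive'|H) = 0.894, P('positive'|¬H) = 0.142.
Update on result 1 ('positive'): P(H) ← 0.894·0.1340 / (0.894·0.1340 + 0.142·0.8660) = 0.11980/0.24277 = 0.4935.
Update on result 2 ('negative'): P(H) ← 0.106·0.4935 / (0.106·0.4935 + 0.858·0.5065) = 0.052307/0.48692 = 0.1074.

Posterior P(H) ≈ 0.107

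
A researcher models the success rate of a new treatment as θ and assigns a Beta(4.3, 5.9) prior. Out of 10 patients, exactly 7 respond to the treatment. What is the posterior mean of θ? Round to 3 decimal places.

The binomial likelihood is conjugate to the Beta prior: with 7 successes and 3 failures, the posterior is Beta(4.3+7, 5.9+3) = Beta(11.3, 8.9).
Posterior mean = α/(α+β) = 11.3/20.2 = 0.559.

Posterior mean ≈ 0.559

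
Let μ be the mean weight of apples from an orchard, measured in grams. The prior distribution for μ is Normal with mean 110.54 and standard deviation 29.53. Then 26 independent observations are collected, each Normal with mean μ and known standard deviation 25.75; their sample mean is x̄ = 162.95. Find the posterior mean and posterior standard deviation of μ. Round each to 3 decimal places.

Posterior mean ≈ 161.461; posterior SD ≈ 4.978

Prior precision 1/τ₀² = 1/29.53² = 0.00114676; data precision n/σ² = 26/25.75² = 0.0392120.
Posterior precision = 0.00114676 + 0.0392120 = 0.0403588, giving posterior SD = 1/√0.0403588 = 4.978.
Posterior mean = (0.00114676·110.54 + 0.0392120·162.95) / 0.0403588 = 161.461.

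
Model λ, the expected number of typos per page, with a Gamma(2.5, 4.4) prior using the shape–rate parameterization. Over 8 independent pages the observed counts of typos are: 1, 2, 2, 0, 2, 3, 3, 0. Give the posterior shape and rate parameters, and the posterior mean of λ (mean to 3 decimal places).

The Poisson likelihood adds the total count to the shape and the number of exposure periods to the rate. Here ∑xᵢ = 13 and n = 8, so shape 2.5→15.5 and rate 4.4→12.4.
Posterior mean = shape/rate = 15.5/12.4 = 1.250.

Posterior: Gamma(shape=15.5, rate=12.4); mean ≈ 1.250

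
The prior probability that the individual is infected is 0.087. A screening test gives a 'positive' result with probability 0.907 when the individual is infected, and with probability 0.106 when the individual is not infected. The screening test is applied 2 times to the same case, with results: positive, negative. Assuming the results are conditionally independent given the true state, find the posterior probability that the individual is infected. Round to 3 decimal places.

Posterior P(H) ≈ 0.078

With H the event that the individual is infected, the joint likelihood of the observed sequence is P(data|H) = 0.907·0.093 = 0.084351 and P(data|¬H) = 0.106·0.894 = 0.094764.
Bayes: P(H|data) = 0.087·0.084351 / (0.087·0.084351 + 0.913·0.094764) = 0.0073385/0.093858 = 0.0782.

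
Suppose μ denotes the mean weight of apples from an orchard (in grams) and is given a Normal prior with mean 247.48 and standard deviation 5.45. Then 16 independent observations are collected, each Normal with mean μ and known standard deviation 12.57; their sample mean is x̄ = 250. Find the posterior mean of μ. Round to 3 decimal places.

Prior precision 1/τ₀² = 1/5.45² = 0.0336672; data precision n/σ² = 16/12.57² = 0.101263.
Posterior precision = 0.0336672 + 0.101263 = 0.134930.
Posterior mean = (0.0336672·247.48 + 0.101263·250) / 0.134930 = 249.371.

Posterior mean ≈ 249.371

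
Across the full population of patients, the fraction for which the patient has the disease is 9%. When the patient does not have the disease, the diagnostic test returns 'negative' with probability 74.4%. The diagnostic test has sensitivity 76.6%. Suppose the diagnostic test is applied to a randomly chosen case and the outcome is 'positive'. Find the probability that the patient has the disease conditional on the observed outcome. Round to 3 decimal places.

P(H | E) ≈ 0.228

Let H be the event that the patient has the disease. P(H) = 0.09, so P(¬H) = 0.91. With E the 'positive' result, P(E|H) = 0.766 and P(E|¬H) = 0.256.
P(E) = 0.766·0.09 + 0.256·0.91 = 0.068940 + 0.23296 = 0.30190.
By Bayes' theorem, P(H|E) = 0.068940 / 0.30190 = 0.228.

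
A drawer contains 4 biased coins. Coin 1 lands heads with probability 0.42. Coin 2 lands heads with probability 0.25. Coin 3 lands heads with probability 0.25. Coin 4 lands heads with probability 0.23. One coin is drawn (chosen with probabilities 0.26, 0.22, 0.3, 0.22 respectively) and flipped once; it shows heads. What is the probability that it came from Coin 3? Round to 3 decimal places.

Tabulate prior·likelihood by source: [1] prior 0.26, lik 0.42, product 0.1092; [2] prior 0.22, lik 0.25, product 0.05500; [3] prior 0.3, lik 0.25, product 0.07500; [4] prior 0.22, lik 0.23, product 0.05060.
Normalizing constant = 0.28980; the posterior for Coin 3 is its product over the sum, 0.07500/0.28980 = 0.259.

Posterior probability ≈ 0.259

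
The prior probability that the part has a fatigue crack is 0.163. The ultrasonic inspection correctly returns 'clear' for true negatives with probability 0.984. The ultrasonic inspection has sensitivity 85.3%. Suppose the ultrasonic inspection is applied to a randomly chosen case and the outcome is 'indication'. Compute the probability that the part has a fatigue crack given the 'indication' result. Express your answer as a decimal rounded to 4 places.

P(H | E) ≈ 0.9121

Let H be the event that the part has a fatigue crack. P(H) = 0.163, so P(¬H) = 0.837. With E the 'indication' result, P(E|H) = 0.853 and P(E|¬H) = 0.016.
P(E) = 0.853·0.163 + 0.016·0.837 = 0.13904 + 0.013392 = 0.15243.
By Bayes' theorem, P(H|E) = 0.13904 / 0.15243 = 0.9121.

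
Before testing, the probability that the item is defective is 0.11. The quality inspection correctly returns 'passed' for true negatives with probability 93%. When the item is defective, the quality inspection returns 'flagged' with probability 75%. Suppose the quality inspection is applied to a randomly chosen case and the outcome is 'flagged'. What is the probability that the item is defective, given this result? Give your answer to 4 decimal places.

P(H | E) ≈ 0.5698

Write H for 'the item is defective'. Prior odds H:¬H = 0.11/0.89 = 0.12360. For the 'flagged' outcome, the likelihood ratio is 0.75/0.07 = 10.714.
Posterior odds = 0.12360 × 10.714 = 1.3242, so P(H|E) = 1.3242/(1+1.3242) = 0.5698.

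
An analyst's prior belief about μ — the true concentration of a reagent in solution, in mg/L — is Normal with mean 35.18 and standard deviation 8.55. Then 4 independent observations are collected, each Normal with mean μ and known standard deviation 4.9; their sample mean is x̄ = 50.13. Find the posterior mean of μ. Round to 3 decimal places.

Posterior mean ≈ 48.996

With known σ, the Normal prior is conjugate. Weight on the data is w = (n/σ²)/(n/σ² + 1/τ₀²) = 0.166597/(0.166597+0.0136794) = 0.92412.
Posterior mean = w·x̄ + (1−w)·μ₀ = 0.92412·50.13 + 0.075880·35.18 = 48.996.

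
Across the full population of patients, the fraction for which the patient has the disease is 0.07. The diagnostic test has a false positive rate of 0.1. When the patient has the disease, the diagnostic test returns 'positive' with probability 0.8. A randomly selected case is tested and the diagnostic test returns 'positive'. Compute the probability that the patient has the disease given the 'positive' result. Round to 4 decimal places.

Write H for 'the patient has the disease'. Prior odds H:¬H = 0.07/0.93 = 0.075269. For the 'positive' outcome, the likelihood ratio is 0.8/0.1 = 8.0000.
Posterior odds = 0.075269 × 8.0000 = 0.60215, so P(H|E) = 0.60215/(1+0.60215) = 0.3758.

P(H | E) ≈ 0.3758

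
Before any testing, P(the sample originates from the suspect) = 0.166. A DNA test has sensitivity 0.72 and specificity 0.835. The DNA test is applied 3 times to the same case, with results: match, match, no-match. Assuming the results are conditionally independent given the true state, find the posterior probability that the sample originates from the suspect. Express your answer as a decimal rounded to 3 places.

Let H be the event that the sample originates from the suspect; start with P(H) = 0.166. P('match'|H) = 0.72, P('match'|¬H) = 0.165.
Update on result 1 ('match'): P(H) ← 0.72·0.1660 / (0.72·0.1660 + 0.165·0.8340) = 0.11952/0.25713 = 0.4648.
Update on result 2 ('match'): P(H) ← 0.72·0.4648 / (0.72·0.4648 + 0.165·0.5352) = 0.33467/0.42298 = 0.7912.
Update on result 3 ('no-match'): P(H) ← 0.28·0.7912 / (0.28·0.7912 + 0.835·0.2088) = 0.22154/0.39587 = 0.5596.

Posterior P(H) ≈ 0.560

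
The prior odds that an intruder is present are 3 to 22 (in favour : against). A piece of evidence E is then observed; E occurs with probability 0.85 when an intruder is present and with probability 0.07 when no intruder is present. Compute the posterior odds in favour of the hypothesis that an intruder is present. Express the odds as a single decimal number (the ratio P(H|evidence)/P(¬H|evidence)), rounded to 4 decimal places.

Prior odds = 3/22 = 0.13636.
Likelihood ratio for E = 0.85/0.07 = 12.143.
Posterior odds = prior odds × LR = 1.6558.

Posterior odds ≈ 1.6558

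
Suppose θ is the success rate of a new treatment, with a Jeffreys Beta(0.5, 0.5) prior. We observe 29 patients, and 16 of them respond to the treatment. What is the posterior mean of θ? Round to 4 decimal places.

Observing 16 successes and 13 failures updates Beta(0.5, 0.5) by adding the success and failure counts to the two shape parameters: α = 0.5+16 = 16.5, β = 0.5+13 = 13.5.
Posterior mean = α/(α+β) = 16.5/30 = 0.5500.

Posterior mean ≈ 0.5500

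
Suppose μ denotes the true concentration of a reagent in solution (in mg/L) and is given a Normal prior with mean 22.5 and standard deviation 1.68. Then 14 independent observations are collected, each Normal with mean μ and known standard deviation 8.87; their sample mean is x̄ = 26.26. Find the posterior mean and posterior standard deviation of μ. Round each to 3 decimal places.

Posterior mean ≈ 23.757; posterior SD ≈ 1.371

With known σ, the Normal prior is conjugate. Weight on the data is w = (n/σ²)/(n/σ² + 1/τ₀²) = 0.177943/(0.177943+0.354308) = 0.33432.
Posterior mean = w·x̄ + (1−w)·μ₀ = 0.33432·26.26 + 0.66568·22.5 = 23.757. Posterior variance = 1/(0.177943+0.354308) = 1.87881, so SD = 1.371.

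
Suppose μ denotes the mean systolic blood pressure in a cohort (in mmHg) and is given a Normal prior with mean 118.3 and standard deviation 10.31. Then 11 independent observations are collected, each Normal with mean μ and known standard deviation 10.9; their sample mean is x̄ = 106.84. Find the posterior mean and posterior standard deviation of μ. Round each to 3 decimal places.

Prior precision 1/τ₀² = 1/10.31² = 0.00940768; data precision n/σ² = 11/10.9² = 0.0925848.
Posterior precision = 0.00940768 + 0.0925848 = 0.101992, giving posterior SD = 1/√0.101992 = 3.131.
Posterior mean = (0.00940768·118.3 + 0.0925848·106.84) / 0.101992 = 107.897.

Posterior mean ≈ 107.897; posterior SD ≈ 3.131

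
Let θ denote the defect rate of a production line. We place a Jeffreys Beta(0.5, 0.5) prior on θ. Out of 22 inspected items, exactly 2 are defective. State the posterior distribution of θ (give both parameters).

Posterior: Beta(2.5, 20.5)

The binomial likelihood is conjugate to the Beta prior: with 2 successes and 20 failures, the posterior is Beta(0.5+2, 0.5+20) = Beta(2.5, 20.5).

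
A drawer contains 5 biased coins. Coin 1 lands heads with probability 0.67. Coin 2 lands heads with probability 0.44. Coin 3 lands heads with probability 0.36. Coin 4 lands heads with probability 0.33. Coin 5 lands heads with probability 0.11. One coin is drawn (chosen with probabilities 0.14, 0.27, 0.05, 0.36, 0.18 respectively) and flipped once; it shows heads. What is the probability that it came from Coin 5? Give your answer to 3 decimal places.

P(heads|C1) = 0.67; P(heads|C2) = 0.44; P(heads|C3) = 0.36; P(heads|C4) = 0.33; P(heads|C5) = 0.11.
Prior × likelihood for each source: 0.14·0.67=0.09380, 0.27·0.44=0.1188, 0.05·0.36=0.01800, 0.36·0.33=0.1188, 0.18·0.11=0.01980. Summing gives P(heads) = 0.36920.
P(Coin 5 | heads) = 0.01980 / 0.36920 = 0.054.

Posterior probability ≈ 0.054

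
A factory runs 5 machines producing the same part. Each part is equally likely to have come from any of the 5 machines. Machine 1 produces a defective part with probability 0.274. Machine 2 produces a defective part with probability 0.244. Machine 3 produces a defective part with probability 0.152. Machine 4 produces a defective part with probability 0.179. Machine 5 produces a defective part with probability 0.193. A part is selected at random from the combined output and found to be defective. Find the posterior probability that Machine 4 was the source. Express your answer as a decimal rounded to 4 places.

Posterior probability ≈ 0.1718

P(defective|M1) = 0.274; P(defective|M2) = 0.244; P(defective|M3) = 0.152; P(defective|M4) = 0.179; P(defective|M5) = 0.193.
Prior × likelihood for each source: 0.2·0.274=0.05480, 0.2·0.244=0.04880, 0.2·0.152=0.03040, 0.2·0.179=0.03580, 0.2·0.193=0.03860. Summing gives P(defective) = 0.20840.
P(Machine 4 | defective) = 0.03580 / 0.20840 = 0.1718.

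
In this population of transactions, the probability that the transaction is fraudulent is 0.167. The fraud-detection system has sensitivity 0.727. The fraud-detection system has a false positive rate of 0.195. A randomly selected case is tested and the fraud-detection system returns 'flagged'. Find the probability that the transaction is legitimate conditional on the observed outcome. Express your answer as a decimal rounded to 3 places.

Write H for 'the transaction is fraudulent'. Prior odds H:¬H = 0.167/0.833 = 0.20048. For the 'flagged' outcome, the likelihood ratio is 0.727/0.195 = 3.7282.
Posterior odds = 0.20048 × 3.7282 = 0.74743, so P(H|E) = 0.74743/(1+0.74743) = 0.428. Then P(¬H|E) = 1 − 0.428 = 0.572.

P(¬H | E) ≈ 0.572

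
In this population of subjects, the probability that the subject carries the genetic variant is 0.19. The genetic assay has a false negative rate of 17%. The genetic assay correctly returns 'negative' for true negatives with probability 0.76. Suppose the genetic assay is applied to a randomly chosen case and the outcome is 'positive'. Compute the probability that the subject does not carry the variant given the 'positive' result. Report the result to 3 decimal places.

Write H for 'the subject carries the genetic variant'. Prior odds H:¬H = 0.19/0.81 = 0.23457. For the 'positive' outcome, the likelihood ratio is 0.83/0.24 = 3.4583.
Posterior odds = 0.23457 × 3.4583 = 0.81121, so P(H|E) = 0.81121/(1+0.81121) = 0.448. Then P(¬H|E) = 1 − 0.448 = 0.552.

P(¬H | E) ≈ 0.552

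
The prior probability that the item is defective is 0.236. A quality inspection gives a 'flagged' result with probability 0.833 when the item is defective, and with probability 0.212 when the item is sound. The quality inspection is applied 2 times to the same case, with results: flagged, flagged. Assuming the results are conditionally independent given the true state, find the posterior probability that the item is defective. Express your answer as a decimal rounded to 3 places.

Posterior P(H) ≈ 0.827

With H the event that the item is defective, the joint likelihood of the observed sequence is P(data|H) = 0.833·0.833 = 0.69389 and P(data|¬H) = 0.212·0.212 = 0.044944.
Bayes: P(H|data) = 0.236·0.69389 / (0.236·0.69389 + 0.764·0.044944) = 0.16376/0.19810 = 0.8267.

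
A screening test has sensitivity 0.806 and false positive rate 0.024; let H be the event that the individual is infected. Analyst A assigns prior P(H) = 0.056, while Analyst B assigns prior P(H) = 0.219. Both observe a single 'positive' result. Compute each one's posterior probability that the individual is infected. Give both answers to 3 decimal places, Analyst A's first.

Analyst A: 0.666; Analyst B: 0.904

The likelihood ratio for a 'positive' result is 0.806/0.024 = 33.583.
Analyst A: prior odds 0.056/0.944 = 0.059322; posterior odds 1.9922; posterior probability 0.666.
Analyst B: prior odds 0.219/0.781 = 0.28041; posterior odds 9.4171; posterior probability 0.904.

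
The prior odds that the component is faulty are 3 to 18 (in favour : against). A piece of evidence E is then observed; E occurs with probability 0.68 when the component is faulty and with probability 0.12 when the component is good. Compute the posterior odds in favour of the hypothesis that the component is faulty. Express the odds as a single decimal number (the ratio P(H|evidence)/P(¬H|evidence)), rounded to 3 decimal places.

Prior odds = 3/18 = 0.16667.
Likelihood ratio for E = 0.68/0.12 = 5.6667.
Posterior odds = prior odds × LR = 0.94444.

Posterior odds ≈ 0.944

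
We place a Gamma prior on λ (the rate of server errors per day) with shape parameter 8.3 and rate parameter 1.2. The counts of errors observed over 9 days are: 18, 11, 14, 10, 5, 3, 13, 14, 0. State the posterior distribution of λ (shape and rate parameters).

The Poisson likelihood adds the total count to the shape and the number of exposure periods to the rate. Here ∑xᵢ = 88 and n = 9, so shape 8.3→96.3 and rate 1.2→10.2.

Posterior: Gamma(shape=96.3, rate=10.2)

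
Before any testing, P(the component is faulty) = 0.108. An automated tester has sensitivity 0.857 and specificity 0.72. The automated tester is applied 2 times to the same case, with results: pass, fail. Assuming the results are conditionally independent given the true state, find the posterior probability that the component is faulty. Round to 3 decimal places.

Posterior P(H) ≈ 0.069

With H the event that the component is faulty, the joint likelihood of the observed sequence is P(data|H) = 0.143·0.857 = 0.12255 and P(data|¬H) = 0.72·0.28 = 0.20160.
Bayes: P(H|data) = 0.108·0.12255 / (0.108·0.12255 + 0.892·0.20160) = 0.013236/0.19306 = 0.0686.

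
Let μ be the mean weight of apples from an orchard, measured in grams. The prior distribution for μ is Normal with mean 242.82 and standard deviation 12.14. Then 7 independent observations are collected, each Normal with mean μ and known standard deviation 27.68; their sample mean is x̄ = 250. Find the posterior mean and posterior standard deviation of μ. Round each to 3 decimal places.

With known σ, the Normal prior is conjugate. Weight on the data is w = (n/σ²)/(n/σ² + 1/τ₀²) = 0.00913621/(0.00913621+0.00678520) = 0.57383.
Posterior mean = w·x̄ + (1−w)·μ₀ = 0.57383·250 + 0.42617·242.82 = 246.940. Posterior variance = 1/(0.00913621+0.00678520) = 62.8085, so SD = 7.925.

Posterior mean ≈ 246.940; posterior SD ≈ 7.925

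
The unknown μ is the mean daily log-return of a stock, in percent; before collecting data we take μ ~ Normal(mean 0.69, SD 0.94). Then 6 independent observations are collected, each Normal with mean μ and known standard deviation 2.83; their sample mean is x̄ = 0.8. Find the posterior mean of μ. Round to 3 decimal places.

Posterior mean ≈ 0.734

With known σ, the Normal prior is conjugate. Weight on the data is w = (n/σ²)/(n/σ² + 1/τ₀²) = 0.749167/(0.749167+1.13173) = 0.39830.
Posterior mean = w·x̄ + (1−w)·μ₀ = 0.39830·0.8 + 0.60170·0.69 = 0.734.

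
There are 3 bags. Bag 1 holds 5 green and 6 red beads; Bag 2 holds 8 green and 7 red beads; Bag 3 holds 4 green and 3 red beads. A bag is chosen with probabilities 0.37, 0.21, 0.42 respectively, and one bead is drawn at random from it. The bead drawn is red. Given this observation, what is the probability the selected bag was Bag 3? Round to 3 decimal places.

Posterior probability ≈ 0.375

P(red|Bag 1) = 0.5455; P(red|Bag 2) = 0.4667; P(red|Bag 3) = 0.4286.
Prior × likelihood for each source: 0.37·0.5455=0.2018, 0.21·0.4667=0.09800, 0.42·0.4286=0.1800. Summing gives P(red) = 0.47982.
P(Bag 3 | red) = 0.1800 / 0.47982 = 0.375.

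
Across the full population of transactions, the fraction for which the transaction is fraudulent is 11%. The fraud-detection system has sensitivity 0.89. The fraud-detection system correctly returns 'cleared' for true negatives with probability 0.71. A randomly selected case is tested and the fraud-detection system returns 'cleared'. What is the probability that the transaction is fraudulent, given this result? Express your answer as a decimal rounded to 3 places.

Write H for 'the transaction is fraudulent'. Prior odds H:¬H = 0.11/0.89 = 0.12360. For the 'cleared' outcome, the likelihood ratio is 0.11/0.71 = 0.15493.
Posterior odds = 0.12360 × 0.15493 = 0.019149, so P(H|E) = 0.019149/(1+0.019149) = 0.019.

P(H | E) ≈ 0.019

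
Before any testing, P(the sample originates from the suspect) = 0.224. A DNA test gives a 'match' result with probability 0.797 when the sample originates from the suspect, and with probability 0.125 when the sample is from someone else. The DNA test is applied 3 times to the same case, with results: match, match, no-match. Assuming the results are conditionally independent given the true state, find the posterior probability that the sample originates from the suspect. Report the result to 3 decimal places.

Let H be the event that the sample originates from the suspect; start with P(H) = 0.224. P('match'|H) = 0.797, P('match'|¬H) = 0.125.
Update on result 1 ('match'): P(H) ← 0.797·0.2240 / (0.797·0.2240 + 0.125·0.7760) = 0.17853/0.27553 = 0.6479.
Update on result 2 ('match'): P(H) ← 0.797·0.6479 / (0.797·0.6479 + 0.125·0.3521) = 0.51642/0.56042 = 0.9215.
Update on result 3 ('no-match'): P(H) ← 0.203·0.9215 / (0.203·0.9215 + 0.875·0.0785) = 0.18706/0.25577 = 0.7314.

Posterior P(H) ≈ 0.731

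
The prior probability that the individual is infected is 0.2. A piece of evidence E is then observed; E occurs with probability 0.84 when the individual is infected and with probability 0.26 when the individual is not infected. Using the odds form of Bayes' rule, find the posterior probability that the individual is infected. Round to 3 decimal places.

Prior odds = 0.2/(1−0.2) = 0.25000.
Likelihood ratio for E = 0.84/0.26 = 3.2308.
Posterior odds = prior odds × LR = 0.80769.
Posterior probability = odds/(1+odds) = 0.80769/1.8077 = 0.447.

Posterior probability ≈ 0.447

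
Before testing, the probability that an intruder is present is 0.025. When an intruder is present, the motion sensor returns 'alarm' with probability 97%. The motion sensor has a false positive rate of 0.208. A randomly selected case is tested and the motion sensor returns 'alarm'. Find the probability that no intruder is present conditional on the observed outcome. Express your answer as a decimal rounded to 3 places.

P(¬H | E) ≈ 0.893

Let H be the event that an intruder is present. P(H) = 0.025, so P(¬H) = 0.975. With E the 'alarm' result, P(E|H) = 0.97 and P(E|¬H) = 0.208.
P(E) = 0.97·0.025 + 0.208·0.975 = 0.024250 + 0.20280 = 0.22705.
By Bayes' theorem, P(H|E) = 0.024250 / 0.22705 = 0.107. Hence P(¬H|E) = 1 − 0.107 = 0.893.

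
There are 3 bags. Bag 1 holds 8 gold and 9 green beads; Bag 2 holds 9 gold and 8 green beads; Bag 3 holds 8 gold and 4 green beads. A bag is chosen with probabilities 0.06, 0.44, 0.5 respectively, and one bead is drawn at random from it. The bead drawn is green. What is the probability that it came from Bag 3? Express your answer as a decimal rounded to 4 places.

P(green|Bag 1) = 0.5294; P(green|Bag 2) = 0.4706; P(green|Bag 3) = 0.3333.
Prior × likelihood for each source: 0.06·0.5294=0.03176, 0.44·0.4706=0.2071, 0.5·0.3333=0.1667. Summing gives P(green) = 0.40549.
P(Bag 3 | green) = 0.1667 / 0.40549 = 0.4110.

Posterior probability ≈ 0.4110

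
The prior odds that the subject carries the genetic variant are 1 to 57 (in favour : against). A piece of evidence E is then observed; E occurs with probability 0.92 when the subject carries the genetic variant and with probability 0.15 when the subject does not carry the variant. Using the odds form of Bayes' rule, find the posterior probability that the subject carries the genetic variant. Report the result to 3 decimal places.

Posterior probability ≈ 0.097

Prior odds = 1/57 = 0.017544. In log-odds, ln(0.017544) = -4.0431.
Add log likelihood ratio: ln(6.1333) = 1.8137.
Posterior log-odds = -2.2293, so posterior odds = exp(-2.2293) = 0.10760. Converting, P(H|E) = 0.10760/1.1076 = 0.097.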